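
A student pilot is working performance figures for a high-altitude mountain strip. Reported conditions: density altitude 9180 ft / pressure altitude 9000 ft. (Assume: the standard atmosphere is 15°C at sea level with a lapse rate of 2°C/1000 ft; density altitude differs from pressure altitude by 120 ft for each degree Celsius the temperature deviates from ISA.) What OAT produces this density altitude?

-1.5°C

Density altitude − pressure altitude = 9180 − 9000 = +180 ft.
At 120 ft/°C that is an ISA deviation of 180/120 = +1.5°C.
ISA temperature at 9000 ft = 15 − 2 × (9000/1000) = -3°C.
OAT = ISA + deviation = -3 + (+1.5) = -1.5°C.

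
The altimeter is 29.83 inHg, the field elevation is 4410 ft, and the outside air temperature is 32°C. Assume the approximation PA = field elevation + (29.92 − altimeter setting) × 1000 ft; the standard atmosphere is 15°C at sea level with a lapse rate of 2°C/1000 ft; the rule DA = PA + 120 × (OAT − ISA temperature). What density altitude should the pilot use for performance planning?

Pressure altitude = 4410 + (29.92 − 29.83) × 1000 = 4410 + (+90) = 4500 ft.
ISA temperature at 4500 ft = 15 − 2 × (4500/1000) = 6°C.
ISA deviation = 32 − 6 = +26°C.
Density altitude = 4500 + 120 × (26) = 7620 ft.

7620 ft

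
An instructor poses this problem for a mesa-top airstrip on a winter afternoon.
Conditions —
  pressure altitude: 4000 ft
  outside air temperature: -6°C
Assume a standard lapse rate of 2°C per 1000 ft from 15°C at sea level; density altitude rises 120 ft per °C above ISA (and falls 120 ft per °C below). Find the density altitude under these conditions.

ISA temperature at 4000 ft = 15 − 2 × (4000/1000) = 7°C.
ISA deviation = -6 − 7 = -13°C.
Density altitude = 4000 + 120 × (-13) = 4000 + (-1560) = 2440 ft.

2440 ft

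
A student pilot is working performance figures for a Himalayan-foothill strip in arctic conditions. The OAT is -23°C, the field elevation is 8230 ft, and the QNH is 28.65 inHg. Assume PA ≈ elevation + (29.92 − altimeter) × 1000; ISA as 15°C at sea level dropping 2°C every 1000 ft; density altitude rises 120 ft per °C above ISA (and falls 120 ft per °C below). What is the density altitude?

7220 ft

Pressure altitude = 8230 + (29.92 − 28.65) × 1000 = 8230 + (+1270) = 9500 ft.
ISA temperature at 9500 ft = 15 − 2 × (9500/1000) = -4°C.
ISA deviation = -23 − (-4) = -19°C.
Density altitude = 9500 + 120 × (-19) = 7220 ft.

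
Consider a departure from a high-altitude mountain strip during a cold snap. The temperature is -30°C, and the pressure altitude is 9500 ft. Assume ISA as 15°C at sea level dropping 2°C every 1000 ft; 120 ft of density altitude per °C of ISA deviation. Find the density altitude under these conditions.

ISA temperature at 9500 ft = 15 − 2 × (9500/1000) = -4°C.
ISA deviation = -30 − (-4) = -26°C.
Density altitude = 9500 + 120 × (-26) = 9500 + (-3120) = 6380 ft.

6380 ft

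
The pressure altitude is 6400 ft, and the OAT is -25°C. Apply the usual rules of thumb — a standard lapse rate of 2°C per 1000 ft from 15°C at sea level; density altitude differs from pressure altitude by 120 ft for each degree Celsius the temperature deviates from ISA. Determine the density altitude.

ISA temperature at 6400 ft = 15 − 2 × (6400/1000) = 2.2°C.
ISA deviation = -25 − 2.2 = -27.2°C.
Density altitude = 6400 + 120 × (-27.2) = 6400 + (-3264) = 3136 ft.

3136 ft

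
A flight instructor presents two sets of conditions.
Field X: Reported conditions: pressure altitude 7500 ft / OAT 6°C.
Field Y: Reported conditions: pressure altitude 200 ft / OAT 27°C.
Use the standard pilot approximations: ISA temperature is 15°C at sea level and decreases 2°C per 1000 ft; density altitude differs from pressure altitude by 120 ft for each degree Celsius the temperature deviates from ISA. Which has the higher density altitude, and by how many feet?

Field X by 6532 ft

Field X: ISA temp = 0°C, deviation +6°C, DA = 7500 + 120 × 6 = 8220 ft.
Field Y: ISA temp = 14.6°C, deviation +12.4°C, DA = 200 + 120 × 12.4 = 1688 ft.
Field X is higher by 8220 − 1688 = 6532 ft.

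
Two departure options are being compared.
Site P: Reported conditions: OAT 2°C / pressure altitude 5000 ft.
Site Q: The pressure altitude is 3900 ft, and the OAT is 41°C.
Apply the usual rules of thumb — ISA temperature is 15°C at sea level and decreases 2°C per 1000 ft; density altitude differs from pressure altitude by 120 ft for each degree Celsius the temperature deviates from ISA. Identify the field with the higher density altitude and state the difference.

Site P: ISA temp = 5°C, deviation -3°C, DA = 5000 + 120 × (-3) = 4640 ft.
Site Q: ISA temp = 7.2°C, deviation +33.8°C, DA = 3900 + 120 × 33.8 = 7956 ft.
Site Q is higher by 7956 − 4640 = 3316 ft.

Site Q by 3316 ft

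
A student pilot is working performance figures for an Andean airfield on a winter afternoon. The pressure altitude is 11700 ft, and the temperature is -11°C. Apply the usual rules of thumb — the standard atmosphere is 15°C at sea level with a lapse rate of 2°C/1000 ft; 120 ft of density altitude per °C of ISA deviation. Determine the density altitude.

11388 ft

ISA temperature at 11700 ft = 15 − 2 × (11700/1000) = -8.4°C.
ISA deviation = -11 − (-8.4) = -2.6°C.
Density altitude = 11700 + 120 × (-2.6) = 11700 + (-312) = 11388 ft.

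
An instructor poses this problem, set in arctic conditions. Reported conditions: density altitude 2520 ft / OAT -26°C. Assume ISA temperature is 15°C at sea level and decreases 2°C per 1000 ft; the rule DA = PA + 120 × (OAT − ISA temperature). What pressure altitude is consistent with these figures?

DA = PA + 120 × (OAT − (15 − 2·PA/1000)) = PA + 120·OAT − 1800 + 0.24·PA = 1.24·PA + 120·OAT − 1800.
So 1.24·PA = 2520 − 120 × (-26) + 1800 = 7440.
PA = 7440 / 1.24 = 6000 ft.

6000 ft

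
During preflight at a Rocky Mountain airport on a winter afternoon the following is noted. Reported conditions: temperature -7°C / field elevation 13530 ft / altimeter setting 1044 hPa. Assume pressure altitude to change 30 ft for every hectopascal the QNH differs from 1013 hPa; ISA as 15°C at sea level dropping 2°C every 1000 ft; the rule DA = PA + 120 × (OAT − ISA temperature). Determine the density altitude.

Pressure altitude = 13530 + (1013 − 1044) × 30 = 13530 + (-930) = 12600 ft.
ISA temperature at 12600 ft = 15 − 2 × (12600/1000) = -10.2°C.
ISA deviation = -7 − (-10.2) = +3.2°C.
Density altitude = 12600 + 120 × (3.2) = 12984 ft.

12984 ft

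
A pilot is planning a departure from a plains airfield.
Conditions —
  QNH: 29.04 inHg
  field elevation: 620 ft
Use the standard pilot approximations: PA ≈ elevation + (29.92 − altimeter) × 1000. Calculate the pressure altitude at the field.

Pressure correction = (29.92 − 29.04) × 1000 = +880 ft.
Pressure altitude = 620 + (+880) = 1500 ft.

1500 ft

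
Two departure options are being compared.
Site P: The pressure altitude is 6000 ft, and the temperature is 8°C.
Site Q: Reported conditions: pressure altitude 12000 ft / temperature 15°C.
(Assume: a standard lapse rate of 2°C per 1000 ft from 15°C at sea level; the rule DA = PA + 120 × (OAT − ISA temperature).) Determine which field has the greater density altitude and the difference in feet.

Site Q by 8280 ft

Site P: ISA temp = 3°C, deviation +5°C, DA = 6000 + 120 × 5 = 6600 ft.
Site Q: ISA temp = -9°C, deviation +24°C, DA = 12000 + 120 × 24 = 14880 ft.
Site Q is higher by 14880 − 6600 = 8280 ft.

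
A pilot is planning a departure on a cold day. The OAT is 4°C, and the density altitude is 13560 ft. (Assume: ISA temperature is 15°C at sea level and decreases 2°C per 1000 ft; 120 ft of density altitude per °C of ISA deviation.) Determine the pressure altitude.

DA = PA + 120 × (OAT − (15 − 2·PA/1000)) = PA + 120·OAT − 1800 + 0.24·PA = 1.24·PA + 120·OAT − 1800.
So 1.24·PA = 13560 − 120 × 4 + 1800 = 14880.
PA = 14880 / 1.24 = 12000 ft.

12000 ft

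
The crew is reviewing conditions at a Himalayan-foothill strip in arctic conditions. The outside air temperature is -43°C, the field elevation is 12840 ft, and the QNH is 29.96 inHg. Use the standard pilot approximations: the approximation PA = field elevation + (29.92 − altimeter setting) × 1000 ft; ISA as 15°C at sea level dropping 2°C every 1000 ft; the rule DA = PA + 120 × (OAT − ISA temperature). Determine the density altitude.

8912 ft

Pressure altitude = 12840 + (29.92 − 29.96) × 1000 = 12840 + (-40) = 12800 ft.
ISA temperature at 12800 ft = 15 − 2 × (12800/1000) = -10.6°C.
ISA deviation = -43 − (-10.6) = -32.4°C.
Density altitude = 12800 + 120 × (-32.4) = 8912 ft.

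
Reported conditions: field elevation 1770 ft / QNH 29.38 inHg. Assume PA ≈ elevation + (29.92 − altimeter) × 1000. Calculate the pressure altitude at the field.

2310 ft

Pressure correction = (29.92 − 29.38) × 1000 = +540 ft.
Pressure altitude = 1770 + (+540) = 2310 ft.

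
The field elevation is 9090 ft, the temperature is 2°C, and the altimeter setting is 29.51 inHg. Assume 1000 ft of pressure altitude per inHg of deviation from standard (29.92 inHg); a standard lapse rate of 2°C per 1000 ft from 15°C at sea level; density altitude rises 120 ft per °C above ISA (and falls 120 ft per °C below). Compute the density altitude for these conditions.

10220 ft

Pressure altitude = 9090 + (29.92 − 29.51) × 1000 = 9090 + (+410) = 9500 ft.
ISA temperature at 9500 ft = 15 − 2 × (9500/1000) = -4°C.
ISA deviation = 2 − (-4) = +6°C.
Density altitude = 9500 + 120 × (6) = 10220 ft.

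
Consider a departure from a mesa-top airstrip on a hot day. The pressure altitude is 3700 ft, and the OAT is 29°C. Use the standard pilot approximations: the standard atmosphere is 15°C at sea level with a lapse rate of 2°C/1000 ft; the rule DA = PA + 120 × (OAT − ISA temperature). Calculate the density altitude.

ISA temperature at 3700 ft = 15 − 2 × (3700/1000) = 7.6°C.
ISA deviation = 29 − 7.6 = +21.4°C.
Density altitude = 3700 + 120 × (21.4) = 3700 + (+2568) = 6268 ft.

6268 ft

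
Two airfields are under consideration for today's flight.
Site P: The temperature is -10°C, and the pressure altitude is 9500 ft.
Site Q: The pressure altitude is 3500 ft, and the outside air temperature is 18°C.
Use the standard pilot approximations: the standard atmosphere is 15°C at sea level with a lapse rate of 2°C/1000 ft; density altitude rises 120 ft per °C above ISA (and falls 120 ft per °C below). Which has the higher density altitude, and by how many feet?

Site P by 4080 ft

Site P: ISA temp = -4°C, deviation -6°C, DA = 9500 + 120 × (-6) = 8780 ft.
Site Q: ISA temp = 8°C, deviation +10°C, DA = 3500 + 120 × 10 = 4700 ft.
Site P is higher by 8780 − 4700 = 4080 ft.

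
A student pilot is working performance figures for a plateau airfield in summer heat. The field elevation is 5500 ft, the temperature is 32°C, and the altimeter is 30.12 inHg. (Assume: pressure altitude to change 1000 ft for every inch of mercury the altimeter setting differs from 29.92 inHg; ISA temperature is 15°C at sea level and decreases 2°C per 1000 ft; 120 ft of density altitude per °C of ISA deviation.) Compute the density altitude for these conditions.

Pressure altitude = 5500 + (29.92 − 30.12) × 1000 = 5500 + (-200) = 5300 ft.
ISA temperature at 5300 ft = 15 − 2 × (5300/1000) = 4.4°C.
ISA deviation = 32 − 4.4 = +27.6°C.
Density altitude = 5300 + 120 × (27.6) = 8612 ft.

8612 ft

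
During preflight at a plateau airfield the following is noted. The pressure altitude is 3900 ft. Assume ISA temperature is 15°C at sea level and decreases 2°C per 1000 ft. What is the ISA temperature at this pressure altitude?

ISA temperature = 15 − 2 × (3900/1000) = 15 − 7.8 = 7.2°C.

7.2°C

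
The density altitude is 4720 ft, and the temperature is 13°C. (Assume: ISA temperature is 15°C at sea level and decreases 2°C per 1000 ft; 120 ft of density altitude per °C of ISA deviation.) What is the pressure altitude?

4000 ft

DA = PA + 120 × (OAT − (15 − 2·PA/1000)) = PA + 120·OAT − 1800 + 0.24·PA = 1.24·PA + 120·OAT − 1800.
So 1.24·PA = 4720 − 120 × 13 + 1800 = 4960.
PA = 4960 / 1.24 = 4000 ft.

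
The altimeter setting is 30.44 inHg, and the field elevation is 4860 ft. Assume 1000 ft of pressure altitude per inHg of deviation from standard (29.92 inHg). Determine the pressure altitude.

4340 ft

Pressure correction = (29.92 − 30.44) × 1000 = -520 ft.
Pressure altitude = 4860 + (-520) = 4340 ft.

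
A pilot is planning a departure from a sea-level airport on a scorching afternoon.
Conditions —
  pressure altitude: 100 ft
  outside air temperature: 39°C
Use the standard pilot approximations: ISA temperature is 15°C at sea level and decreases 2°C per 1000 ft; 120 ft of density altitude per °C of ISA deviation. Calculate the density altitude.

3004 ft

ISA temperature at 100 ft = 15 − 2 × (100/1000) = 14.8°C.
ISA deviation = 39 − 14.8 = +24.2°C.
Density altitude = 100 + 120 × (24.2) = 100 + (+2904) = 3004 ft.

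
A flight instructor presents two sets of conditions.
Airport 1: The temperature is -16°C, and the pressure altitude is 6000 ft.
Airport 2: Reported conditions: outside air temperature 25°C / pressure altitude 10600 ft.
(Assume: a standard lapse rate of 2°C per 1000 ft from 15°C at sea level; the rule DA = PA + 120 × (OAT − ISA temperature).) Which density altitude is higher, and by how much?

Airport 1: ISA temp = 3°C, deviation -19°C, DA = 6000 + 120 × (-19) = 3720 ft.
Airport 2: ISA temp = -6.2°C, deviation +31.2°C, DA = 10600 + 120 × 31.2 = 14344 ft.
Airport 2 is higher by 14344 − 3720 = 10624 ft.

Airport 2 by 10624 ft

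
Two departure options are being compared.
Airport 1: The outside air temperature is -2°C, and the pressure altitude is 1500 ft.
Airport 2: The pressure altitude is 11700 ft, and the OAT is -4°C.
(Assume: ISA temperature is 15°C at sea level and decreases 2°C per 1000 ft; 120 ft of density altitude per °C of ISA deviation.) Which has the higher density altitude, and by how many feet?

Airport 2 by 12408 ft

Airport 1: ISA temp = 12°C, deviation -14°C, DA = 1500 + 120 × (-14) = -180 ft.
Airport 2: ISA temp = -8.4°C, deviation +4.4°C, DA = 11700 + 120 × 4.4 = 12228 ft.
Airport 2 is higher by 12228 − (-180) = 12408 ft.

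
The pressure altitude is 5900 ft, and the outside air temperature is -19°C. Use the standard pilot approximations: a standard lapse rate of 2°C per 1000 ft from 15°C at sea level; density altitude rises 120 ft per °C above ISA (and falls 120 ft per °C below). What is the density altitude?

ISA temperature at 5900 ft = 15 − 2 × (5900/1000) = 3.2°C.
ISA deviation = -19 − 3.2 = -22.2°C.
Density altitude = 5900 + 120 × (-22.2) = 5900 + (-2664) = 3236 ft.

3236 ft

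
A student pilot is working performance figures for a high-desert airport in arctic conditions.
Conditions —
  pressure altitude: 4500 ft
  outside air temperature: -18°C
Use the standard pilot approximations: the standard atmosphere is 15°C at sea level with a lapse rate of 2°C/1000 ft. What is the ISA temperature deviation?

ISA temperature at 4500 ft = 15 − 2 × (4500/1000) = 6°C.
Deviation = OAT − ISA = -18 − 6 = -24°C.

ISA-24°C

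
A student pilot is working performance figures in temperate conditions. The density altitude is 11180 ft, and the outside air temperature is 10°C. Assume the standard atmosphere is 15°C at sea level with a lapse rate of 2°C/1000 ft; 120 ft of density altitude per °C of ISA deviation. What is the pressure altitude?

9500 ft

DA = PA + 120 × (OAT − (15 − 2·PA/1000)) = PA + 120·OAT − 1800 + 0.24·PA = 1.24·PA + 120·OAT − 1800.
So 1.24·PA = 11180 − 120 × 10 + 1800 = 11780.
PA = 11780 / 1.24 = 9500 ft.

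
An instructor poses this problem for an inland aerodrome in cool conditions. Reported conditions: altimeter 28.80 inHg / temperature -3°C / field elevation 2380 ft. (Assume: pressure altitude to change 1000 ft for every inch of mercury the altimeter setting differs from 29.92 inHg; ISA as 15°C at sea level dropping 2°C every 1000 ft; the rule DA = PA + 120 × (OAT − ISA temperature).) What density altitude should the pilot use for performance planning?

Pressure altitude = 2380 + (29.92 − 28.80) × 1000 = 2380 + (+1120) = 3500 ft.
ISA temperature at 3500 ft = 15 − 2 × (3500/1000) = 8°C.
ISA deviation = -3 − 8 = -11°C.
Density altitude = 3500 + 120 × (-11) = 2180 ft.

2180 ft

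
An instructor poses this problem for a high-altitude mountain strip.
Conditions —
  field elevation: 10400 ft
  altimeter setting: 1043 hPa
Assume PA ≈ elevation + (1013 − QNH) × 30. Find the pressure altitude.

Pressure correction = (1013 − 1043) × 30 = -900 ft.
Pressure altitude = 10400 + (-900) = 9500 ft.

9500 ft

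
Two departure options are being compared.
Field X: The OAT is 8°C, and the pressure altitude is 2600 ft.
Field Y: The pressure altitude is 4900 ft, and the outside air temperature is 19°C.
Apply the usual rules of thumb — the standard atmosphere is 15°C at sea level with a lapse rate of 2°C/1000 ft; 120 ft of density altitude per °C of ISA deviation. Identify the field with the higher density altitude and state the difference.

Field Y by 4172 ft

Field X: ISA temp = 9.8°C, deviation -1.8°C, DA = 2600 + 120 × (-1.8) = 2384 ft.
Field Y: ISA temp = 5.2°C, deviation +13.8°C, DA = 4900 + 120 × 13.8 = 6556 ft.
Field Y is higher by 6556 − 2384 = 4172 ft.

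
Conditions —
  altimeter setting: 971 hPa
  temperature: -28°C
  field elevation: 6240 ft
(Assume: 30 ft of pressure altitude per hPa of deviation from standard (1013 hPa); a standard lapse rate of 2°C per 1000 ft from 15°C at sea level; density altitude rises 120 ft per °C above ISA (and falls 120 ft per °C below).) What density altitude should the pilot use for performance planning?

Pressure altitude = 6240 + (1013 − 971) × 30 = 6240 + (+1260) = 7500 ft.
ISA temperature at 7500 ft = 15 − 2 × (7500/1000) = 0°C.
ISA deviation = -28 − 0 = -28°C.
Density altitude = 7500 + 120 × (-28) = 4140 ft.

4140 ft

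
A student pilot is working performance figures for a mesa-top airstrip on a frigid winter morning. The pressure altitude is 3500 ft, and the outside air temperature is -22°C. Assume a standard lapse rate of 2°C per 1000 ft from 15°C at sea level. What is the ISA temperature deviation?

ISA-30°C

ISA temperature at 3500 ft = 15 − 2 × (3500/1000) = 8°C.
Deviation = OAT − ISA = -22 − 8 = -30°C.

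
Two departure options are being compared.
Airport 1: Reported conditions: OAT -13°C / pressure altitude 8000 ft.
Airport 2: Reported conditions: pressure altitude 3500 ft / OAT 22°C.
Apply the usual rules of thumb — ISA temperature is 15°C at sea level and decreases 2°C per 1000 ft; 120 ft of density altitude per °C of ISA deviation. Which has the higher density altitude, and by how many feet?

Airport 1 by 1380 ft

Airport 1: ISA temp = -1°C, deviation -12°C, DA = 8000 + 120 × (-12) = 6560 ft.
Airport 2: ISA temp = 8°C, deviation +14°C, DA = 3500 + 120 × 14 = 5180 ft.
Airport 1 is higher by 6560 − 5180 = 1380 ft.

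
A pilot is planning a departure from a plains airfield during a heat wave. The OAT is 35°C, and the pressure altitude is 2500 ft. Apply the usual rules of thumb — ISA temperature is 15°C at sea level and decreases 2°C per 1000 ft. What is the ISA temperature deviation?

ISA temperature at 2500 ft = 15 − 2 × (2500/1000) = 10°C.
Deviation = OAT − ISA = 35 − 10 = +25°C.

ISA+25°C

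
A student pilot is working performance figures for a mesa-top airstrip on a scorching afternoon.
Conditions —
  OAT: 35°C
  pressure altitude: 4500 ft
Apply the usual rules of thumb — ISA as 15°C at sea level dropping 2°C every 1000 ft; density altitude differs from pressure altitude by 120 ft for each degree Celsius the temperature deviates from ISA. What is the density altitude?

7980 ft

ISA temperature at 4500 ft = 15 − 2 × (4500/1000) = 6°C.
ISA deviation = 35 − 6 = +29°C.
Density altitude = 4500 + 120 × (29) = 4500 + (+3480) = 7980 ft.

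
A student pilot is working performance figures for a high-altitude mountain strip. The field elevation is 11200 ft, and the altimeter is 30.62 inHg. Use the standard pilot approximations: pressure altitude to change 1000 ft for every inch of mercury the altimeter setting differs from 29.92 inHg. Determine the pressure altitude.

Pressure correction = (29.92 − 30.62) × 1000 = -700 ft.
Pressure altitude = 11200 + (-700) = 10500 ft.

10500 ft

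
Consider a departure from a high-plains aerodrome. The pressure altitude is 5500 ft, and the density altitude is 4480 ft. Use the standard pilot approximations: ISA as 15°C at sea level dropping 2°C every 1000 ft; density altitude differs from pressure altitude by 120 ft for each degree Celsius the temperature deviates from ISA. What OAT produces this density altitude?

Density altitude − pressure altitude = 4480 − 5500 = -1020 ft.
At 120 ft/°C that is an ISA deviation of -1020/120 = -8.5°C.
ISA temperature at 5500 ft = 15 − 2 × (5500/1000) = 4°C.
OAT = ISA + deviation = 4 + (-8.5) = -4.5°C.

-4.5°C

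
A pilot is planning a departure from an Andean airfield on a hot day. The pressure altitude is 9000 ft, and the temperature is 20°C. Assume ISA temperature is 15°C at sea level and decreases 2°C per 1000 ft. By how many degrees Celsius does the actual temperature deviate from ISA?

ISA temperature at 9000 ft = 15 − 2 × (9000/1000) = -3°C.
Deviation = OAT − ISA = 20 − (-3) = +23°C.

ISA+23°C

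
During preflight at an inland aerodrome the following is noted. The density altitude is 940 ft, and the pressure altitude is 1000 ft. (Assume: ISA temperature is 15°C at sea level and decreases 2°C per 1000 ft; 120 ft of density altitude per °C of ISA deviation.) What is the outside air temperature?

12.5°C

Density altitude − pressure altitude = 940 − 1000 = -60 ft.
At 120 ft/°C that is an ISA deviation of -60/120 = -0.5°C.
ISA temperature at 1000 ft = 15 − 2 × (1000/1000) = 13°C.
OAT = ISA + deviation = 13 + (-0.5) = 12.5°C.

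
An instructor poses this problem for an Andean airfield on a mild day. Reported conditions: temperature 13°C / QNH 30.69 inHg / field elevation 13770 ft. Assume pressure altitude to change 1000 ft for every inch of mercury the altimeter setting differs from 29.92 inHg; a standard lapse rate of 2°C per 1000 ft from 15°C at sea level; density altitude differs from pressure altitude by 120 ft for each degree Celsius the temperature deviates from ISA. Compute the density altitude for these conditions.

15880 ft

Pressure altitude = 13770 + (29.92 − 30.69) × 1000 = 13770 + (-770) = 13000 ft.
ISA temperature at 13000 ft = 15 − 2 × (13000/1000) = -11°C.
ISA deviation = 13 − (-11) = +24°C.
Density altitude = 13000 + 120 × (24) = 15880 ft.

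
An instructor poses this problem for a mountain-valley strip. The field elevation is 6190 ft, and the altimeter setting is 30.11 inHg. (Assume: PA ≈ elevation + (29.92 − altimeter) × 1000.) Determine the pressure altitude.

6000 ft

Pressure correction = (29.92 − 30.11) × 1000 = -190 ft.
Pressure altitude = 6190 + (-190) = 6000 ft.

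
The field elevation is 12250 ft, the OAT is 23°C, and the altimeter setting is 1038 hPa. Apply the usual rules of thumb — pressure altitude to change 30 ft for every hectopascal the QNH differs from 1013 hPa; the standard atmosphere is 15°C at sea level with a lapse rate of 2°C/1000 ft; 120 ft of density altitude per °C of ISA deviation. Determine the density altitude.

Pressure altitude = 12250 + (1013 − 1038) × 30 = 12250 + (-750) = 11500 ft.
ISA temperature at 11500 ft = 15 − 2 × (11500/1000) = -8°C.
ISA deviation = 23 − (-8) = +31°C.
Density altitude = 11500 + 120 × (31) = 15220 ft.

15220 ft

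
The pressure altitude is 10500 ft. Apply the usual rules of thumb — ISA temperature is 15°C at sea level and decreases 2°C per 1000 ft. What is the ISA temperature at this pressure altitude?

ISA temperature = 15 − 2 × (10500/1000) = 15 − 21 = -6°C.

-6°C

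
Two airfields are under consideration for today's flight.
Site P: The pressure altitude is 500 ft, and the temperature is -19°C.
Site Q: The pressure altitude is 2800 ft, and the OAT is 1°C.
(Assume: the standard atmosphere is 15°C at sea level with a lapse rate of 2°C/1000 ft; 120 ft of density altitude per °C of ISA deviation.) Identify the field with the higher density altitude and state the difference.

Site P: ISA temp = 14°C, deviation -33°C, DA = 500 + 120 × (-33) = -3460 ft.
Site Q: ISA temp = 9.4°C, deviation -8.4°C, DA = 2800 + 120 × (-8.4) = 1792 ft.
Site Q is higher by 1792 − (-3460) = 5252 ft.

Site Q by 5252 ft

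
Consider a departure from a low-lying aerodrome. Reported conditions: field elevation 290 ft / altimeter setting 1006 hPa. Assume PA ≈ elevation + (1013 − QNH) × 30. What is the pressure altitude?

500 ft

Pressure correction = (1013 − 1006) × 30 = +210 ft.
Pressure altitude = 290 + (+210) = 500 ft.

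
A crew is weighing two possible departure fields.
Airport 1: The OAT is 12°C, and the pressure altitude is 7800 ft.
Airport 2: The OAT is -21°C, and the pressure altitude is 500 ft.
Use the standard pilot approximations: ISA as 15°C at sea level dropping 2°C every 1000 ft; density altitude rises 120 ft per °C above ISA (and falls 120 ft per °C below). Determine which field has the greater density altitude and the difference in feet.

Airport 1: ISA temp = -0.6°C, deviation +12.6°C, DA = 7800 + 120 × 12.6 = 9312 ft.
Airport 2: ISA temp = 14°C, deviation -35°C, DA = 500 + 120 × (-35) = -3700 ft.
Airport 1 is higher by 9312 − (-3700) = 13012 ft.

Airport 1 by 13012 ft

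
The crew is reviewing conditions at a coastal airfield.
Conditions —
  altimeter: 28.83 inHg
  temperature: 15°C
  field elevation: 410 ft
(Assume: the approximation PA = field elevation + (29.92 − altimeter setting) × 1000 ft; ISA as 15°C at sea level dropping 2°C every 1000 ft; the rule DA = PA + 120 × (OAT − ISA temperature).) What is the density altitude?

1860 ft

Pressure altitude = 410 + (29.92 − 28.83) × 1000 = 410 + (+1090) = 1500 ft.
ISA temperature at 1500 ft = 15 − 2 × (1500/1000) = 12°C.
ISA deviation = 15 − 12 = +3°C.
Density altitude = 1500 + 120 × (3) = 1860 ft.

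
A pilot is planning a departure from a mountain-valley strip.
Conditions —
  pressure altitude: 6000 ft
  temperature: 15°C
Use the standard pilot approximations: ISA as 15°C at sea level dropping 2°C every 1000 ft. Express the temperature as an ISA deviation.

ISA temperature at 6000 ft = 15 − 2 × (6000/1000) = 3°C.
Deviation = OAT − ISA = 15 − 3 = +12°C.

ISA+12°C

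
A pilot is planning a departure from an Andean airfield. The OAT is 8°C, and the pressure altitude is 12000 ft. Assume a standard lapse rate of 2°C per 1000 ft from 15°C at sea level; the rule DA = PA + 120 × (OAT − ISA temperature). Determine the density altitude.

ISA temperature at 12000 ft = 15 − 2 × (12000/1000) = -9°C.
ISA deviation = 8 − (-9) = +17°C.
Density altitude = 12000 + 120 × (17) = 12000 + (+2040) = 14040 ft.

14040 ft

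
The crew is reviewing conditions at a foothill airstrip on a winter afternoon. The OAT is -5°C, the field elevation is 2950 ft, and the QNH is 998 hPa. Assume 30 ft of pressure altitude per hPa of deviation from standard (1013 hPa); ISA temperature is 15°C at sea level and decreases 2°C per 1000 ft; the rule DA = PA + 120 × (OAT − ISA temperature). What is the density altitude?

1816 ft

Pressure altitude = 2950 + (1013 − 998) × 30 = 2950 + (+450) = 3400 ft.
ISA temperature at 3400 ft = 15 − 2 × (3400/1000) = 8.2°C.
ISA deviation = -5 − 8.2 = -13.2°C.
Density altitude = 3400 + 120 × (-13.2) = 1816 ft.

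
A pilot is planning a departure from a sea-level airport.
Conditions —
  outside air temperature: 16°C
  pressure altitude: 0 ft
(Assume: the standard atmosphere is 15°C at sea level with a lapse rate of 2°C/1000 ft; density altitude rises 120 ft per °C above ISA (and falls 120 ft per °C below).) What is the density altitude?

ISA temperature at 0 ft = 15 − 2 × (0/1000) = 15°C.
ISA deviation = 16 − 15 = +1°C.
Density altitude = 0 + 120 × (1) = 0 + (+120) = 120 ft.

120 ft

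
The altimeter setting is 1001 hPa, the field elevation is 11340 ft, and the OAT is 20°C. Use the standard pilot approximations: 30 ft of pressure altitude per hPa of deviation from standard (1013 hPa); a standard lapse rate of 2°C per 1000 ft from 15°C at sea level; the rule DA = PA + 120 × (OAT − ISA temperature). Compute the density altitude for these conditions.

Pressure altitude = 11340 + (1013 − 1001) × 30 = 11340 + (+360) = 11700 ft.
ISA temperature at 11700 ft = 15 − 2 × (11700/1000) = -8.4°C.
ISA deviation = 20 − (-8.4) = +28.4°C.
Density altitude = 11700 + 120 × (28.4) = 15108 ft.

15108 ft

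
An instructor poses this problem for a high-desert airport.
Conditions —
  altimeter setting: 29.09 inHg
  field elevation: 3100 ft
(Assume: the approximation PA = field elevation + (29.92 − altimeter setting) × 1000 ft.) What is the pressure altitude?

3930 ft

Pressure correction = (29.92 − 29.09) × 1000 = +830 ft.
Pressure altitude = 3100 + (+830) = 3930 ft.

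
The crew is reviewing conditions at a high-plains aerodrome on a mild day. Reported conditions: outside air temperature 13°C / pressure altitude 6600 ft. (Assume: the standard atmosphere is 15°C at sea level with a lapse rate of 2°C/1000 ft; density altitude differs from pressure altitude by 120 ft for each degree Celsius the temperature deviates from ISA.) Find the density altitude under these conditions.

7944 ft

ISA temperature at 6600 ft = 15 − 2 × (6600/1000) = 1.8°C.
ISA deviation = 13 − 1.8 = +11.2°C.
Density altitude = 6600 + 120 × (11.2) = 6600 + (+1344) = 7944 ft.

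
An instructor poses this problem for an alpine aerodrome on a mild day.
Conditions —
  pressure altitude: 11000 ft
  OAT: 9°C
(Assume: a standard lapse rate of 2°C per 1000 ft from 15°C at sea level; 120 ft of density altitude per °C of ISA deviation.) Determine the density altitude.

ISA temperature at 11000 ft = 15 − 2 × (11000/1000) = -7°C.
ISA deviation = 9 − (-7) = +16°C.
Density altitude = 11000 + 120 × (16) = 11000 + (+1920) = 12920 ft.

12920 ft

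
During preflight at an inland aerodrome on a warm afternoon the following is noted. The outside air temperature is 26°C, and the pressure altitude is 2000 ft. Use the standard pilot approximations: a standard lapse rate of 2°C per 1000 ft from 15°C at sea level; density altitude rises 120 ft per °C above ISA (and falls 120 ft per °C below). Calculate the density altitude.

ISA temperature at 2000 ft = 15 − 2 × (2000/1000) = 11°C.
ISA deviation = 26 − 11 = +15°C.
Density altitude = 2000 + 120 × (15) = 2000 + (+1800) = 3800 ft.

3800 ft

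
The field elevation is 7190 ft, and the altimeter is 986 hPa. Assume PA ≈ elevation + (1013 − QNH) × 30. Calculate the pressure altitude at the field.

Pressure correction = (1013 − 986) × 30 = +810 ft.
Pressure altitude = 7190 + (+810) = 8000 ft.

8000 ft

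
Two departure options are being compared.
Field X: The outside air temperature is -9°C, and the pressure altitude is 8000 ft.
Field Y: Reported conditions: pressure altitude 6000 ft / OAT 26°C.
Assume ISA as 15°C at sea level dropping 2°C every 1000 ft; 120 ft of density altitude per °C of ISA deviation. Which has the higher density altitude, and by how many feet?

Field X: ISA temp = -1°C, deviation -8°C, DA = 8000 + 120 × (-8) = 7040 ft.
Field Y: ISA temp = 3°C, deviation +23°C, DA = 6000 + 120 × 23 = 8760 ft.
Field Y is higher by 8760 − 7040 = 1720 ft.

Field Y by 1720 ft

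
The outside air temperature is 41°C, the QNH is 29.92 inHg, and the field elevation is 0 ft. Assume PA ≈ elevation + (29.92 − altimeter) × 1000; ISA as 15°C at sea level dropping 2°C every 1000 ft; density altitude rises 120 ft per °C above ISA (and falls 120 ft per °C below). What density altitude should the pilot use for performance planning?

3120 ft

Pressure altitude = 0 + (29.92 − 29.92) × 1000 = 0 + (0) = 0 ft.
ISA temperature at 0 ft = 15 − 2 × (0/1000) = 15°C.
ISA deviation = 41 − 15 = +26°C.
Density altitude = 0 + 120 × (26) = 3120 ft.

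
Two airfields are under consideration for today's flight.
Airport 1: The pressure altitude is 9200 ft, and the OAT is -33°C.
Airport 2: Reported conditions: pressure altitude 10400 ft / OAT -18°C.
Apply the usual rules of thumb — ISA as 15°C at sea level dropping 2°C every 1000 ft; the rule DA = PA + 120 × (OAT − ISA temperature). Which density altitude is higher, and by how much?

Airport 2 by 3288 ft

Airport 1: ISA temp = -3.4°C, deviation -29.6°C, DA = 9200 + 120 × (-29.6) = 5648 ft.
Airport 2: ISA temp = -5.8°C, deviation -12.2°C, DA = 10400 + 120 × (-12.2) = 8936 ft.
Airport 2 is higher by 8936 − 5648 = 3288 ft.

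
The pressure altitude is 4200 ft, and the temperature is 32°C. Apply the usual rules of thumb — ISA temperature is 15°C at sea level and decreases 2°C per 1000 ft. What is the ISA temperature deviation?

ISA+25.4°C

ISA temperature at 4200 ft = 15 − 2 × (4200/1000) = 6.6°C.
Deviation = OAT − ISA = 32 − 6.6 = +25.4°C.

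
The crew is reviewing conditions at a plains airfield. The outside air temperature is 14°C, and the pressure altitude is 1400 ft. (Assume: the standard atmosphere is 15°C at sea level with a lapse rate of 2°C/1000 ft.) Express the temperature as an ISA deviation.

ISA+1.8°C

ISA temperature at 1400 ft = 15 − 2 × (1400/1000) = 12.2°C.
Deviation = OAT − ISA = 14 − 12.2 = +1.8°C.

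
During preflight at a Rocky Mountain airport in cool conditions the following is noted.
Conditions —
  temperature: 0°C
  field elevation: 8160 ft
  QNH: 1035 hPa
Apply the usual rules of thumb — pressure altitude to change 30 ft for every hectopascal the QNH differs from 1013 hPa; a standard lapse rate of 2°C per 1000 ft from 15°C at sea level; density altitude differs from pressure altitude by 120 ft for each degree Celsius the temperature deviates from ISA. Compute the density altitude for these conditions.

7500 ft

Pressure altitude = 8160 + (1013 − 1035) × 30 = 8160 + (-660) = 7500 ft.
ISA temperature at 7500 ft = 15 − 2 × (7500/1000) = 0°C.
ISA deviation = 0 − 0 = 0°C.
Density altitude = 7500 + 120 × (0) = 7500 ft.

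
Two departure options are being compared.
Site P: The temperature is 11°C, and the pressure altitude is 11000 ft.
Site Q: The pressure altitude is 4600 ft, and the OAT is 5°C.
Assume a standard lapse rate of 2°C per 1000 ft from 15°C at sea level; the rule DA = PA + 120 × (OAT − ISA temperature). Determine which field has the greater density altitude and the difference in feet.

Site P by 8656 ft

Site P: ISA temp = -7°C, deviation +18°C, DA = 11000 + 120 × 18 = 13160 ft.
Site Q: ISA temp = 5.8°C, deviation -0.8°C, DA = 4600 + 120 × (-0.8) = 4504 ft.
Site P is higher by 13160 − 4504 = 8656 ft.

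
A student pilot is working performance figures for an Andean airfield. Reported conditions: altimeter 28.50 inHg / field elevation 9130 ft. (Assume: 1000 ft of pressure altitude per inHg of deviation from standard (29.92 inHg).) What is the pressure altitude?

10550 ft

Pressure correction = (29.92 − 28.50) × 1000 = +1420 ft.
Pressure altitude = 9130 + (+1420) = 10550 ft.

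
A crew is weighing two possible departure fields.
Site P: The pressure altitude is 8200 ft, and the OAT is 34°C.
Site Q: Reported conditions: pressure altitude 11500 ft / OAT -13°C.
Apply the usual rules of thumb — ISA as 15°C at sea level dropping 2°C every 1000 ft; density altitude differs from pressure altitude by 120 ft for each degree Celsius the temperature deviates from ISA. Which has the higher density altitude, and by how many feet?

Site P: ISA temp = -1.4°C, deviation +35.4°C, DA = 8200 + 120 × 35.4 = 12448 ft.
Site Q: ISA temp = -8°C, deviation -5°C, DA = 11500 + 120 × (-5) = 10900 ft.
Site P is higher by 12448 − 10900 = 1548 ft.

Site P by 1548 ft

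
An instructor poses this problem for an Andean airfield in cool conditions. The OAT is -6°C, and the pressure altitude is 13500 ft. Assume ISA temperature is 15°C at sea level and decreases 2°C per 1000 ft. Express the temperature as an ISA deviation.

ISA+6°C

ISA temperature at 13500 ft = 15 − 2 × (13500/1000) = -12°C.
Deviation = OAT − ISA = -6 − (-12) = +6°C.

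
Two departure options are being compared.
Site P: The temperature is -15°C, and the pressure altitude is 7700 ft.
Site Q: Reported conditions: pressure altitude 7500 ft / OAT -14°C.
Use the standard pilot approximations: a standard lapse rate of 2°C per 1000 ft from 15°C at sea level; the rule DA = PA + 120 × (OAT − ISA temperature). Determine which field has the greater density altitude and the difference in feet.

Site P by 128 ft

Site P: ISA temp = -0.4°C, deviation -14.6°C, DA = 7700 + 120 × (-14.6) = 5948 ft.
Site Q: ISA temp = 0°C, deviation -14°C, DA = 7500 + 120 × (-14) = 5820 ft.
Site P is higher by 5948 − 5820 = 128 ft.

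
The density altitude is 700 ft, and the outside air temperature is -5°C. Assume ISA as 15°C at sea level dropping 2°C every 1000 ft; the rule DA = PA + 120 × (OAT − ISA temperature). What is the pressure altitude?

2500 ft

DA = PA + 120 × (OAT − (15 − 2·PA/1000)) = PA + 120·OAT − 1800 + 0.24·PA = 1.24·PA + 120·OAT − 1800.
So 1.24·PA = 700 − 120 × (-5) + 1800 = 3100.
PA = 3100 / 1.24 = 2500 ft.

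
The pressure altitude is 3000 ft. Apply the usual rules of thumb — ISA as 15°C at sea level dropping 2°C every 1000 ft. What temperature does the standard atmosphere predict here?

9°C

ISA temperature = 15 − 2 × (3000/1000) = 15 − 6 = 9°C.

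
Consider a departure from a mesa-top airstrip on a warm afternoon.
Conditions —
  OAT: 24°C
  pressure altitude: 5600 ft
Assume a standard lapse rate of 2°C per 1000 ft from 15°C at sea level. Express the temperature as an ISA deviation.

ISA+20.2°C

ISA temperature at 5600 ft = 15 − 2 × (5600/1000) = 3.8°C.
Deviation = OAT − ISA = 24 − 3.8 = +20.2°C.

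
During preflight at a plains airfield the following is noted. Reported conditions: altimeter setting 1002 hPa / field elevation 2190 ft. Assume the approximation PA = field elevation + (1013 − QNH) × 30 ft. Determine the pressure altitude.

Pressure correction = (1013 − 1002) × 30 = +330 ft.
Pressure altitude = 2190 + (+330) = 2520 ft.

2520 ft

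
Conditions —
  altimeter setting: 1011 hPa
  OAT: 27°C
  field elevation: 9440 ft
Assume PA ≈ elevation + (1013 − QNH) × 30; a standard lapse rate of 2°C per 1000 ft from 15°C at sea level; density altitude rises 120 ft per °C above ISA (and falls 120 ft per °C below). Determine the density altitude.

Pressure altitude = 9440 + (1013 − 1011) × 30 = 9440 + (+60) = 9500 ft.
ISA temperature at 9500 ft = 15 − 2 × (9500/1000) = -4°C.
ISA deviation = 27 − (-4) = +31°C.
Density altitude = 9500 + 120 × (31) = 13220 ft.

13220 ft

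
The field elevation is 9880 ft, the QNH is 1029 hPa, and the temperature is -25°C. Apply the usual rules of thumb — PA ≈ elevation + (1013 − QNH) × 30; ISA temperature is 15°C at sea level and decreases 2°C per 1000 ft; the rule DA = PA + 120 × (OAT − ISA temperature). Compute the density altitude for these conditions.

Pressure altitude = 9880 + (1013 − 1029) × 30 = 9880 + (-480) = 9400 ft.
ISA temperature at 9400 ft = 15 − 2 × (9400/1000) = -3.8°C.
ISA deviation = -25 − (-3.8) = -21.2°C.
Density altitude = 9400 + 120 × (-21.2) = 6856 ft.

6856 ft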